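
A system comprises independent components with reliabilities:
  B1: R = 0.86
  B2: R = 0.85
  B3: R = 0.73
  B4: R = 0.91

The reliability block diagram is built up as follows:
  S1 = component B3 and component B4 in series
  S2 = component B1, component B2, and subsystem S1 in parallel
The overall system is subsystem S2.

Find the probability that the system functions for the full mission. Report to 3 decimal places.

0.993

Series (B3 and B4): 0.73000 × 0.91000 = 0.66430
Parallel (B1, B2, and [0.66430]): 1 − (1 − 0.86000)(1 − 0.85000)(1 − 0.66430) = 0.993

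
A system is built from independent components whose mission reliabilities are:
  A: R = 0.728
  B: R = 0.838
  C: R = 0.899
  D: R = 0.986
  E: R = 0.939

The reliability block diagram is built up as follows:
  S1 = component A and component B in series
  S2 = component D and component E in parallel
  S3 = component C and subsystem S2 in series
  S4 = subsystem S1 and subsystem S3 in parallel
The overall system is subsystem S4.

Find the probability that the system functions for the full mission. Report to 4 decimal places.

0.9603

Series (A and B): 0.728000 × 0.838000 = 0.610064
Parallel (D and E): 1 − (1 − 0.986000)(1 − 0.939000) = 0.999146
Series (C and [0.999146]): 0.899000 × 0.999146 = 0.898232
Parallel ([0.610064] and [0.898232]): 1 − (1 − 0.610064)(1 − 0.898232) = 0.9603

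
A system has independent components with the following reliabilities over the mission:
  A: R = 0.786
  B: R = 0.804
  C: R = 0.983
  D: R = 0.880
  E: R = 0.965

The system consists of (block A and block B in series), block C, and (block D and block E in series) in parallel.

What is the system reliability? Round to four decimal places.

0.9991

Series (A and B): 0.786000 × 0.804000 = 0.631944
Series (D and E): 0.880000 × 0.965000 = 0.849200
Parallel ([0.631944], C, and [0.849200]): 1 − (1 − 0.631944)(1 − 0.983000)(1 − 0.849200) = 0.9991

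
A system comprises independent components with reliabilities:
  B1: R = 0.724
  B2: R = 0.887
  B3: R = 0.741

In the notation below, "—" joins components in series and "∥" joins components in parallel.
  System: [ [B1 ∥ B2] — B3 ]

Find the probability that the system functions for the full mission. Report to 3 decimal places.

0.718

Parallel (B1 and B2): 1 − (1 − 0.72400)(1 − 0.88700) = 0.96881
Series ([0.96881] and B3): 0.96881 × 0.74100 = 0.718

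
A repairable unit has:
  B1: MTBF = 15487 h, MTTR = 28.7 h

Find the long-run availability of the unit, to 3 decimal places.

0.998

A(B1) = MTBF/(MTBF+MTTR) = 15487/(15487+28.7) = 0.998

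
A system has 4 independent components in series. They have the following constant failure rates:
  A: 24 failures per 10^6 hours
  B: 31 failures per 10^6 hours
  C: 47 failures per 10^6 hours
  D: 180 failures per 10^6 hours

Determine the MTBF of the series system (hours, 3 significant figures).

Series of exponential components: λ_sys = Σ λ_i
λ_sys = 0.000024 + 0.000031 + 0.000047 + 0.00018 = 2.8200e-04 /h
MTBF = 1 / λ_sys = 3550 h

3550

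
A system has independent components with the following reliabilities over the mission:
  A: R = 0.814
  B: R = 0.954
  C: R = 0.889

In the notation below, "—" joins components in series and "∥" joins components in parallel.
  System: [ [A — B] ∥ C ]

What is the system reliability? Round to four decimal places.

Series (A and B): 0.814000 × 0.954000 = 0.776556
Parallel ([0.776556] and C): 1 − (1 − 0.776556)(1 − 0.889000) = 0.9752

0.9752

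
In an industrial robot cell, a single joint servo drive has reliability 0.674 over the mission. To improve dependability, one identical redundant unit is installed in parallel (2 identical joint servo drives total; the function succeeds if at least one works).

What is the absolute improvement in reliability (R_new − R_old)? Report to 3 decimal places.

0.220

R_before = 0.674
R_after = 1 − (1 − 0.674)^2 = 0.894
ΔR = 0.894 − 0.674 = 0.220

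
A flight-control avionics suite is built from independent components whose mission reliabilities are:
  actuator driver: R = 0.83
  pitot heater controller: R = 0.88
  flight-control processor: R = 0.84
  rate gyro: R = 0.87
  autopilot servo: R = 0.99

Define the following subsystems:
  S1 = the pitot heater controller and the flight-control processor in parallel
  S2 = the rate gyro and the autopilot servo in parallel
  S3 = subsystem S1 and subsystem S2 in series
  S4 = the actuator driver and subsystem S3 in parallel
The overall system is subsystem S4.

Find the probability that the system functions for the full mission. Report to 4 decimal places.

Parallel (pitot heater controller and flight-control processor): 1 − (1 − 0.880000)(1 − 0.840000) = 0.980800
Parallel (rate gyro and autopilot servo): 1 − (1 − 0.870000)(1 − 0.990000) = 0.998700
Series ([0.980800] and [0.998700]): 0.980800 × 0.998700 = 0.979525
Parallel (actuator driver and [0.979525]): 1 − (1 − 0.830000)(1 − 0.979525) = 0.9965

0.9965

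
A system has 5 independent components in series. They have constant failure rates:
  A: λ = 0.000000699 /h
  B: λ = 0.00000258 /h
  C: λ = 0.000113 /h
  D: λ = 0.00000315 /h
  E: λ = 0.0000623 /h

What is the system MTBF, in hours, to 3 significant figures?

Series of exponential components: λ_sys = Σ λ_i
λ_sys = 0.000000699 + 0.00000258 + 0.000113 + 0.00000315 + 0.0000623 = 1.8173e-04 /h
MTBF = 1 / λ_sys = 5500 h

5500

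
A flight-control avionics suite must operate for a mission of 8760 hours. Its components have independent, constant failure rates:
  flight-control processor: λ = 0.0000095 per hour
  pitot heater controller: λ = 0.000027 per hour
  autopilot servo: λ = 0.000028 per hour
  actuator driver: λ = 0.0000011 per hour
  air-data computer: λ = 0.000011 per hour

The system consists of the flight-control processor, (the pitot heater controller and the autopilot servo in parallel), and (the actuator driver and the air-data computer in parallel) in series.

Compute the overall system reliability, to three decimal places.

R(flight-control processor) = exp(−0.0000095 × 8760) = 0.92015
R(pitot heater controller) = exp(−0.000027 × 8760) = 0.78937
R(autopilot servo) = exp(−0.000028 × 8760) = 0.78249
R(actuator driver) = exp(−0.0000011 × 8760) = 0.99041
R(air-data computer) = exp(−0.000011 × 8760) = 0.90814
Parallel (pitot heater controller and autopilot servo): 1 − (1 − 0.78937)(1 − 0.78249) = 0.95419
Parallel (actuator driver and air-data computer): 1 − (1 − 0.99041)(1 − 0.90814) = 0.99912
Series (flight-control processor, [0.95419], and [0.99912]): 0.92015 × 0.95419 × 0.99912 = 0.877

0.877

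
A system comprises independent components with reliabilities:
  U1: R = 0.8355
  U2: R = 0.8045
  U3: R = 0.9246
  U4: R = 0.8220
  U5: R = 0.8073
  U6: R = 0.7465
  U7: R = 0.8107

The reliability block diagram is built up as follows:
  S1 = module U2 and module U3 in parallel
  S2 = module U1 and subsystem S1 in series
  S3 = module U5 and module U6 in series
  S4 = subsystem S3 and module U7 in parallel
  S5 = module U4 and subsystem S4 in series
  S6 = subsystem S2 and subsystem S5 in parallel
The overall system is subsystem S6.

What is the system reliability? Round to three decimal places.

0.958

Parallel (U2 and U3): 1 − (1 − 0.80450)(1 − 0.92460) = 0.98526
Series (U1 and [0.98526]): 0.83550 × 0.98526 = 0.82318
Series (U5 and U6): 0.80730 × 0.74650 = 0.60265
Parallel ([0.60265] and U7): 1 − (1 − 0.60265)(1 − 0.81070) = 0.92478
Series (U4 and [0.92478]): 0.82200 × 0.92478 = 0.76017
Parallel ([0.82318] and [0.76017]): 1 − (1 − 0.82318)(1 − 0.76017) = 0.958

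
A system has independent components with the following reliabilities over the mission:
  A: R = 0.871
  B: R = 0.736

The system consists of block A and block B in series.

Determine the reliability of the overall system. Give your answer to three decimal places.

Series (A and B): 0.87100 × 0.73600 = 0.641

0.641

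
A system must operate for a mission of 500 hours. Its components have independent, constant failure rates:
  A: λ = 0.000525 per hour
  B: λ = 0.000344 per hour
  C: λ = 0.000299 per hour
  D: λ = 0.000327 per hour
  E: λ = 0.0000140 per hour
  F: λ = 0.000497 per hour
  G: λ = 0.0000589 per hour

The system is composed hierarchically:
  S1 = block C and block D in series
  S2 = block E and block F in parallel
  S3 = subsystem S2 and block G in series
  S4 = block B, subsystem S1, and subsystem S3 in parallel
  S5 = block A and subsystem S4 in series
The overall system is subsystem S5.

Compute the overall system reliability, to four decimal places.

R(A) = exp(−0.000525 × 500) = 0.769126
R(B) = exp(−0.000344 × 500) = 0.841979
R(C) = exp(−0.000299 × 500) = 0.861138
R(D) = exp(−0.000327 × 500) = 0.849166
R(E) = exp(−0.0000140 × 500) = 0.993024
R(F) = exp(−0.000497 × 500) = 0.779970
R(G) = exp(−0.0000589 × 500) = 0.970979
Series (C and D): 0.861138 × 0.849166 = 0.731249
Parallel (E and F): 1 − (1 − 0.993024)(1 − 0.779970) = 0.998465
Series ([0.998465] and G): 0.998465 × 0.970979 = 0.969489
Parallel (B, [0.731249], and [0.969489]): 1 − (1 − 0.841979)(1 − 0.731249)(1 − 0.969489) = 0.998704
Series (A and [0.998704]): 0.769126 × 0.998704 = 0.7681

0.7681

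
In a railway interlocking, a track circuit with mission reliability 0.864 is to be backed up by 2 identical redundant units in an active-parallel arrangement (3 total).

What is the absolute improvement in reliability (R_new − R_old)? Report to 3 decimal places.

0.133

R_before = 0.864
R_after = 1 − (1 − 0.864)^3 = 0.997
ΔR = 0.997 − 0.864 = 0.133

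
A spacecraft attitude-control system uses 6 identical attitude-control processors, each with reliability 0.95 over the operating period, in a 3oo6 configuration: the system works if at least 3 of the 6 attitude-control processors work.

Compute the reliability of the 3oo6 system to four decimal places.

0.9999

R = Σ_{i=3}^{6} C(6,i) p^i (1−p)^{6−i} with p = 0.95
C(6,3)·0.95^3·0.05^3 = 0.002143
C(6,4)·0.95^4·0.05^2 = 0.030544
C(6,5)·0.95^5·0.05^1 = 0.232134
C(6,6)·0.95^6·0.05^0 = 0.735092
Sum = 0.9999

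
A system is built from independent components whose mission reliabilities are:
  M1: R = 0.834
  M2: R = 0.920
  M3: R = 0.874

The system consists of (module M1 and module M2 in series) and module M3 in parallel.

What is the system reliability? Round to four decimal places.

Series (M1 and M2): 0.834000 × 0.920000 = 0.767280
Parallel ([0.767280] and M3): 1 − (1 − 0.767280)(1 − 0.874000) = 0.9707

0.9707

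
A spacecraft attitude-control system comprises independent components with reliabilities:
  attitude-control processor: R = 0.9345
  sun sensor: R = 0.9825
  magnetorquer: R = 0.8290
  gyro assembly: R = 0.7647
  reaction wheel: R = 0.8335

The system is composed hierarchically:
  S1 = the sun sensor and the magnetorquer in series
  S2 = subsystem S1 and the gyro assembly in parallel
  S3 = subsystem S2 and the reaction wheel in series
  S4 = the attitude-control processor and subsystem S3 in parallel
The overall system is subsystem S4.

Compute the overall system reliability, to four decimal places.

Series (sun sensor and magnetorquer): 0.982500 × 0.829000 = 0.814493
Parallel ([0.814493] and gyro assembly): 1 − (1 − 0.814493)(1 − 0.764700) = 0.956350
Series ([0.956350] and reaction wheel): 0.956350 × 0.833500 = 0.797118
Parallel (attitude-control processor and [0.797118]): 1 − (1 − 0.934500)(1 − 0.797118) = 0.9867

0.9867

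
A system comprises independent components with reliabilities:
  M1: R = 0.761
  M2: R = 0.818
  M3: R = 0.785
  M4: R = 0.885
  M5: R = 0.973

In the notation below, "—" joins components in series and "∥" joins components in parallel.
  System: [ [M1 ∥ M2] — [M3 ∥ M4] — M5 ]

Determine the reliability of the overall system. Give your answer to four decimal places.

Parallel (M1 and M2): 1 − (1 − 0.761000)(1 − 0.818000) = 0.956502
Parallel (M3 and M4): 1 − (1 − 0.785000)(1 − 0.885000) = 0.975275
Series ([0.956502], [0.975275], and M5): 0.956502 × 0.975275 × 0.973000 = 0.9077

0.9077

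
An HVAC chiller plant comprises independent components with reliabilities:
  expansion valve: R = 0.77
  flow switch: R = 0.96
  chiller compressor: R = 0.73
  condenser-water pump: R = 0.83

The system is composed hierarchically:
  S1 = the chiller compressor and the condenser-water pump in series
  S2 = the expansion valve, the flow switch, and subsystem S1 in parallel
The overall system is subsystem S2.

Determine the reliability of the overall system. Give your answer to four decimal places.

Series (chiller compressor and condenser-water pump): 0.730000 × 0.830000 = 0.605900
Parallel (expansion valve, flow switch, and [0.605900]): 1 − (1 − 0.770000)(1 − 0.960000)(1 − 0.605900) = 0.9964

0.9964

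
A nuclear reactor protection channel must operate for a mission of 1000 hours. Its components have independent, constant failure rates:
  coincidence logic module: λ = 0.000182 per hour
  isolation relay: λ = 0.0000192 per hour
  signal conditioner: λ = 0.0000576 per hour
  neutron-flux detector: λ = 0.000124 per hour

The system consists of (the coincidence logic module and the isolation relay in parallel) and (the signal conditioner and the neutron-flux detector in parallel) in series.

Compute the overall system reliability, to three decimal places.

R(coincidence logic module) = exp(−0.000182 × 1000) = 0.83360
R(isolation relay) = exp(−0.0000192 × 1000) = 0.98098
R(signal conditioner) = exp(−0.0000576 × 1000) = 0.94403
R(neutron-flux detector) = exp(−0.000124 × 1000) = 0.88338
Parallel (coincidence logic module and isolation relay): 1 − (1 − 0.83360)(1 − 0.98098) = 0.99684
Parallel (signal conditioner and neutron-flux detector): 1 − (1 − 0.94403)(1 − 0.88338) = 0.99347
Series ([0.99684] and [0.99347]): 0.99684 × 0.99347 = 0.990

0.990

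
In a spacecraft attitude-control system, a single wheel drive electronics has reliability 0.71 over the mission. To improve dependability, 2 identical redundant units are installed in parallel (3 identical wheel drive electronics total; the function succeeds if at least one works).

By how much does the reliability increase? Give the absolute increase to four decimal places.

R_before = 0.71
R_after = 1 − (1 − 0.71)^3 = 0.9756
ΔR = 0.9756 − 0.71 = 0.2656

0.2656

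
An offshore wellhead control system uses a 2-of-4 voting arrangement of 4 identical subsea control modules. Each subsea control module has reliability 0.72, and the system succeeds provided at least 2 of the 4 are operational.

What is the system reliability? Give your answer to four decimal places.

R = Σ_{i=2}^{4} C(4,i) p^i (1−p)^{4−i} with p = 0.72
C(4,2)·0.72^2·0.28^2 = 0.243855
C(4,3)·0.72^3·0.28^1 = 0.418038
C(4,4)·0.72^4·0.28^0 = 0.268739
Sum = 0.9306

0.9306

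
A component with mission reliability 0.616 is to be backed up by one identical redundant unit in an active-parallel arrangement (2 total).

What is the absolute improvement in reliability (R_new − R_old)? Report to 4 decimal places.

0.2365

R_before = 0.616
R_after = 1 − (1 − 0.616)^2 = 0.8525
ΔR = 0.8525 − 0.616 = 0.2365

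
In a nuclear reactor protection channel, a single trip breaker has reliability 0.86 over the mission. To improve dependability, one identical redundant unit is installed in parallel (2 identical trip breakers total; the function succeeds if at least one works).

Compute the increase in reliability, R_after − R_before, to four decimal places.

R_before = 0.86
R_after = 1 − (1 − 0.86)^2 = 0.9804
ΔR = 0.9804 − 0.86 = 0.1204

0.1204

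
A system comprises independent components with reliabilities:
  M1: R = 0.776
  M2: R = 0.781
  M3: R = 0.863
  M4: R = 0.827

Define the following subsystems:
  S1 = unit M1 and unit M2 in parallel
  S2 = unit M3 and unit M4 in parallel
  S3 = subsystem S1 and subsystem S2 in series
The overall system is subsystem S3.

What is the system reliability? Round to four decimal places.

Parallel (M1 and M2): 1 − (1 − 0.776000)(1 − 0.781000) = 0.950944
Parallel (M3 and M4): 1 − (1 − 0.863000)(1 − 0.827000) = 0.976299
Series ([0.950944] and [0.976299]): 0.950944 × 0.976299 = 0.9284

0.9284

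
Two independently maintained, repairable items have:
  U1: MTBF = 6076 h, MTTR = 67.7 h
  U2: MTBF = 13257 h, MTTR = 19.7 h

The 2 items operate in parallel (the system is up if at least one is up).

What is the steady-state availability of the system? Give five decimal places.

A(U1) = MTBF/(MTBF+MTTR) = 6076/(6076+67.7) = 0.988981
A(U2) = MTBF/(MTBF+MTTR) = 13257/(13257+19.7) = 0.998516
Parallel availability: 1 − (1 − 0.988981)(1 − 0.998516) = 0.99998

0.99998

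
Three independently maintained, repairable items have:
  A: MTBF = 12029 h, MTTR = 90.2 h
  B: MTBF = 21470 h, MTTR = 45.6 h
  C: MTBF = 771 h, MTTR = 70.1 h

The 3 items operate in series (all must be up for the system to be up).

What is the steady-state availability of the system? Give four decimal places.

0.9079

A(A) = MTBF/(MTBF+MTTR) = 12029/(12029+90.2) = 0.992557
A(B) = MTBF/(MTBF+MTTR) = 21470/(21470+45.6) = 0.997881
A(C) = MTBF/(MTBF+MTTR) = 771/(771+70.1) = 0.916657
Series availability: 0.992557 × 0.997881 × 0.916657 = 0.9079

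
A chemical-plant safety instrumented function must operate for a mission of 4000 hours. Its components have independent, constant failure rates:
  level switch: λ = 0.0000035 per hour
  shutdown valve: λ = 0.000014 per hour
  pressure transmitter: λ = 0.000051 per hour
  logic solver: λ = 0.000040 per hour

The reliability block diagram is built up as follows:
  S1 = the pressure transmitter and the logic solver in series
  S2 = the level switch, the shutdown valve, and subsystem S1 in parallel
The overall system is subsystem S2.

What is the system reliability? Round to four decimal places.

R(level switch) = exp(−0.0000035 × 4000) = 0.986098
R(shutdown valve) = exp(−0.000014 × 4000) = 0.945539
R(pressure transmitter) = exp(−0.000051 × 4000) = 0.815462
R(logic solver) = exp(−0.000040 × 4000) = 0.852144
Series (pressure transmitter and logic solver): 0.815462 × 0.852144 = 0.694891
Parallel (level switch, shutdown valve, and [0.694891]): 1 − (1 − 0.986098)(1 − 0.945539)(1 − 0.694891) = 0.9998

0.9998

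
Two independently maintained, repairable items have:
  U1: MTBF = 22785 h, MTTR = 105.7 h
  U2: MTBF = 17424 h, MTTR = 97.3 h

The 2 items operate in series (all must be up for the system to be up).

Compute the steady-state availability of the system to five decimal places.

0.98985

A(U1) = MTBF/(MTBF+MTTR) = 22785/(22785+105.7) = 0.995382
A(U2) = MTBF/(MTBF+MTTR) = 17424/(17424+97.3) = 0.994447
Series availability: 0.995382 × 0.994447 = 0.98985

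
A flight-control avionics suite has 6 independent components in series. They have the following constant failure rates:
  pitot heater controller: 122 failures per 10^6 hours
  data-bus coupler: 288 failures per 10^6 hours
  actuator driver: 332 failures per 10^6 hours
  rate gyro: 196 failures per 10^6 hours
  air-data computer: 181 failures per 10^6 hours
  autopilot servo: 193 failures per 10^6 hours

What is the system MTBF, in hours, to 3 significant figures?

Series of exponential components: λ_sys = Σ λ_i
λ_sys = 0.000122 + 0.000288 + 0.000332 + 0.000196 + 0.000181 + 0.000193 = 1.3120e-03 /h
MTBF = 1 / λ_sys = 762 h

762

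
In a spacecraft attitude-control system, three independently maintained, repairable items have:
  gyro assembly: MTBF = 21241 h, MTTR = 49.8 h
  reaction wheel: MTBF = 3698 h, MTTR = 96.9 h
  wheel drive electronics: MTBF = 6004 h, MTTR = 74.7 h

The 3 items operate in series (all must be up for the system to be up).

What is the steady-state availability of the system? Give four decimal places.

A(gyro assembly) = MTBF/(MTBF+MTTR) = 21241/(21241+49.8) = 0.997661
A(reaction wheel) = MTBF/(MTBF+MTTR) = 3698/(3698+96.9) = 0.974466
A(wheel drive electronics) = MTBF/(MTBF+MTTR) = 6004/(6004+74.7) = 0.987711
Series availability: 0.997661 × 0.974466 × 0.987711 = 0.9602

0.9602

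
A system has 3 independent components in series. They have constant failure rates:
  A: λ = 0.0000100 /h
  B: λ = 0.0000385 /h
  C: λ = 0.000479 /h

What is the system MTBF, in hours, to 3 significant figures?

Series of exponential components: λ_sys = Σ λ_i
λ_sys = 0.0000100 + 0.0000385 + 0.000479 = 5.2750e-04 /h
MTBF = 1 / λ_sys = 1900 h

1900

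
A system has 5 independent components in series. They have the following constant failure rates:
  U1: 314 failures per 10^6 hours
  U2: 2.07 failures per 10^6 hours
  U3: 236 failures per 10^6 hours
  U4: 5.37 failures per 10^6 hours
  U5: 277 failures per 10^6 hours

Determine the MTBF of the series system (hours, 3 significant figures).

1200

Series of exponential components: λ_sys = Σ λ_i
λ_sys = 0.000314 + 0.00000207 + 0.000236 + 0.00000537 + 0.000277 = 8.3444e-04 /h
MTBF = 1 / λ_sys = 1200 h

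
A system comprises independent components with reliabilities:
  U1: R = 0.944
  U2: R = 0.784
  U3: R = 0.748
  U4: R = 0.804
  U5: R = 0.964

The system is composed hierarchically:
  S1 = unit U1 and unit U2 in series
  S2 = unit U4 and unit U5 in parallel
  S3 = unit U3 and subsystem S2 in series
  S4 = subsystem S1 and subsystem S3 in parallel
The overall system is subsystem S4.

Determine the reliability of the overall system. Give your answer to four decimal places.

0.9331

Series (U1 and U2): 0.944000 × 0.784000 = 0.740096
Parallel (U4 and U5): 1 − (1 − 0.804000)(1 − 0.964000) = 0.992944
Series (U3 and [0.992944]): 0.748000 × 0.992944 = 0.742722
Parallel ([0.740096] and [0.742722]): 1 − (1 − 0.740096)(1 − 0.742722) = 0.9331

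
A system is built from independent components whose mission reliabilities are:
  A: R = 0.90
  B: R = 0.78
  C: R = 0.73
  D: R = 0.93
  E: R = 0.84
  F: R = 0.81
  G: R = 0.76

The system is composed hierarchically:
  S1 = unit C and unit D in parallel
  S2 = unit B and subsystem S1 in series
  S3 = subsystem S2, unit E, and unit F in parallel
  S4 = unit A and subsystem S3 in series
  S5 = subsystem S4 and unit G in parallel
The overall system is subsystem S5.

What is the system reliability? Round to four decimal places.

0.9745

Parallel (C and D): 1 − (1 − 0.730000)(1 − 0.930000) = 0.981100
Series (B and [0.981100]): 0.780000 × 0.981100 = 0.765258
Parallel ([0.765258], E, and F): 1 − (1 − 0.765258)(1 − 0.840000)(1 − 0.810000) = 0.992864
Series (A and [0.992864]): 0.900000 × 0.992864 = 0.893578
Parallel ([0.893578] and G): 1 − (1 − 0.893578)(1 − 0.760000) = 0.9745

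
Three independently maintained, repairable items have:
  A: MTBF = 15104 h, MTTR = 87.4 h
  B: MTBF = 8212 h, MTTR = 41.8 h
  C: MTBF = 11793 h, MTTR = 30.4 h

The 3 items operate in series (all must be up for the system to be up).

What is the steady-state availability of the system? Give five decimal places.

0.98667

A(A) = MTBF/(MTBF+MTTR) = 15104/(15104+87.4) = 0.994247
A(B) = MTBF/(MTBF+MTTR) = 8212/(8212+41.8) = 0.994936
A(C) = MTBF/(MTBF+MTTR) = 11793/(11793+30.4) = 0.997429
Series availability: 0.994247 × 0.994936 × 0.997429 = 0.98667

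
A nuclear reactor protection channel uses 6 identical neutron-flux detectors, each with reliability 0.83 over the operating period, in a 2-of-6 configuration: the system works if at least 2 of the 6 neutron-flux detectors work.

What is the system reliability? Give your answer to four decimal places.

R = Σ_{i=2}^{6} C(6,i) p^i (1−p)^{6−i} with p = 0.83
C(6,2)·0.83^2·0.17^4 = 0.008631
C(6,3)·0.83^3·0.17^3 = 0.056184
C(6,4)·0.83^4·0.17^2 = 0.205732
C(6,5)·0.83^5·0.17^1 = 0.401782
C(6,6)·0.83^6·0.17^0 = 0.326940
Sum = 0.9993

0.9993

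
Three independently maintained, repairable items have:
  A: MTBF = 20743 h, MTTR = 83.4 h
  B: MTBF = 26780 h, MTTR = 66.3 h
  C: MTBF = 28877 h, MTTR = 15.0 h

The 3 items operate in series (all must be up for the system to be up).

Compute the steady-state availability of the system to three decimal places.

A(A) = MTBF/(MTBF+MTTR) = 20743/(20743+83.4) = 0.995995
A(B) = MTBF/(MTBF+MTTR) = 26780/(26780+66.3) = 0.997530
A(C) = MTBF/(MTBF+MTTR) = 28877/(28877+15.0) = 0.999481
Series availability: 0.995995 × 0.997530 × 0.999481 = 0.993

0.993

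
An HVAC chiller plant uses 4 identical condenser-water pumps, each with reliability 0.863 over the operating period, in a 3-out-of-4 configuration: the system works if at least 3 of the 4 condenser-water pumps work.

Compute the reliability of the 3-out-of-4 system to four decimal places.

R = Σ_{i=3}^{4} C(4,i) p^i (1−p)^{4−i} with p = 0.863
C(4,3)·0.863^3·0.137^1 = 0.352219
C(4,4)·0.863^4·0.137^0 = 0.554681
Sum = 0.9069

0.9069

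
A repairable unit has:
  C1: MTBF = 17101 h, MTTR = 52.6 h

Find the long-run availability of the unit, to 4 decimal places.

A(C1) = MTBF/(MTBF+MTTR) = 17101/(17101+52.6) = 0.9969

0.9969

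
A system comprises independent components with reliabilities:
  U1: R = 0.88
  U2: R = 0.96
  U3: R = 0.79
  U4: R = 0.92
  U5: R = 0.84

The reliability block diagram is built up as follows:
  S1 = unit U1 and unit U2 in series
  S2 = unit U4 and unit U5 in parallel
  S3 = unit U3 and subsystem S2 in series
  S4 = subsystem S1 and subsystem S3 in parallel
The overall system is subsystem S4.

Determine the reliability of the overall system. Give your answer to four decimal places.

0.9658

Series (U1 and U2): 0.880000 × 0.960000 = 0.844800
Parallel (U4 and U5): 1 − (1 − 0.920000)(1 − 0.840000) = 0.987200
Series (U3 and [0.987200]): 0.790000 × 0.987200 = 0.779888
Parallel ([0.844800] and [0.779888]): 1 − (1 − 0.844800)(1 − 0.779888) = 0.9658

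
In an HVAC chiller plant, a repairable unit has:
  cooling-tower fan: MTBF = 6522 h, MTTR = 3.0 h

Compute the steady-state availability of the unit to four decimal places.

A(cooling-tower fan) = MTBF/(MTBF+MTTR) = 6522/(6522+3.0) = 0.9995

0.9995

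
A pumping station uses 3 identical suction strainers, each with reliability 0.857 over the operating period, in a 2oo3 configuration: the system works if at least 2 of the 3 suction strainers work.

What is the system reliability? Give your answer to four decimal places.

0.9445

R = Σ_{i=2}^{3} C(3,i) p^i (1−p)^{3−i} with p = 0.857
C(3,2)·0.857^2·0.143^1 = 0.315079
C(3,3)·0.857^3·0.143^0 = 0.629423
Sum = 0.9445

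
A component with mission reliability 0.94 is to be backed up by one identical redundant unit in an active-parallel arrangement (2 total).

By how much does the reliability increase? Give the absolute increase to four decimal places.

R_before = 0.94
R_after = 1 − (1 − 0.94)^2 = 0.9964
ΔR = 0.9964 − 0.94 = 0.0564

0.0564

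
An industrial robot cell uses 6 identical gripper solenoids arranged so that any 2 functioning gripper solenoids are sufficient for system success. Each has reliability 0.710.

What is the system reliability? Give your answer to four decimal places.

R = Σ_{i=2}^{6} C(6,i) p^i (1−p)^{6−i} with p = 0.710
C(6,2)·0.710^2·0.290^4 = 0.053481
C(6,3)·0.710^3·0.290^3 = 0.174582
C(6,4)·0.710^4·0.290^2 = 0.320568
C(6,5)·0.710^5·0.290^1 = 0.313936
C(6,6)·0.710^6·0.290^0 = 0.128100
Sum = 0.9907

0.9907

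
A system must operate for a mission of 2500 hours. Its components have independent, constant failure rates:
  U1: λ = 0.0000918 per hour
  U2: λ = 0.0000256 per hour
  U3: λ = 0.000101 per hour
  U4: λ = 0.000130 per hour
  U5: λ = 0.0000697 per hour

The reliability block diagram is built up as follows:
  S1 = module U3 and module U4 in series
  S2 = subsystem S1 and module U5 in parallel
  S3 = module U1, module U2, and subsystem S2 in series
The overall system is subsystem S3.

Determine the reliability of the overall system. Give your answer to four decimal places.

R(U1) = exp(−0.0000918 × 2500) = 0.794931
R(U2) = exp(−0.0000256 × 2500) = 0.938005
R(U3) = exp(−0.000101 × 2500) = 0.776856
R(U4) = exp(−0.000130 × 2500) = 0.722527
R(U5) = exp(−0.0000697 × 2500) = 0.840087
Series (U3 and U4): 0.776856 × 0.722527 = 0.561299
Parallel ([0.561299] and U5): 1 − (1 − 0.561299)(1 − 0.840087) = 0.929846
Series (U1, U2, and [0.929846]): 0.794931 × 0.938005 × 0.929846 = 0.6933

0.6933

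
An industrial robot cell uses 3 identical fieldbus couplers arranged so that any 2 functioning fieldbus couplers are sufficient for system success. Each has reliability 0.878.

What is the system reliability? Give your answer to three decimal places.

R = Σ_{i=2}^{3} C(3,i) p^i (1−p)^{3−i} with p = 0.878
C(3,2)·0.878^2·0.122^1 = 0.28214
C(3,3)·0.878^3·0.122^0 = 0.67684
Sum = 0.959

0.959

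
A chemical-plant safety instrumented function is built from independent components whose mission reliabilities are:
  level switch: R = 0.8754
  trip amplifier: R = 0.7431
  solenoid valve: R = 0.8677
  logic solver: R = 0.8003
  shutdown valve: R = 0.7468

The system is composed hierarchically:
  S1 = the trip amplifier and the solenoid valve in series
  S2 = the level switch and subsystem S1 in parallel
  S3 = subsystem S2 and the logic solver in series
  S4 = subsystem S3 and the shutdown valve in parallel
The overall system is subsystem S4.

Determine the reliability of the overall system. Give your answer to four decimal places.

0.9405

Series (trip amplifier and solenoid valve): 0.743100 × 0.867700 = 0.644788
Parallel (level switch and [0.644788]): 1 − (1 − 0.875400)(1 − 0.644788) = 0.955741
Series ([0.955741] and logic solver): 0.955741 × 0.800300 = 0.764880
Parallel ([0.764880] and shutdown valve): 1 − (1 − 0.764880)(1 − 0.746800) = 0.9405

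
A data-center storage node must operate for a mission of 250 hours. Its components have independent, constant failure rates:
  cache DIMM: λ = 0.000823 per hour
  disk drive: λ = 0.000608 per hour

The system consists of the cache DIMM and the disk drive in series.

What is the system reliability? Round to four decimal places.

0.6992

R(cache DIMM) = exp(−0.000823 × 250) = 0.814037
R(disk drive) = exp(−0.000608 × 250) = 0.858988
Series (cache DIMM and disk drive): 0.814037 × 0.858988 = 0.6992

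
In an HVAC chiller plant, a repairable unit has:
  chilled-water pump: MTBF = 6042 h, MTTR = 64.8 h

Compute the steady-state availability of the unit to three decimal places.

0.989

A(chilled-water pump) = MTBF/(MTBF+MTTR) = 6042/(6042+64.8) = 0.989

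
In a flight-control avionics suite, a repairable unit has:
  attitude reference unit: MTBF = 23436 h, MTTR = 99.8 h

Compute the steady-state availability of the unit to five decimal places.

0.99576

A(attitude reference unit) = MTBF/(MTBF+MTTR) = 23436/(23436+99.8) = 0.99576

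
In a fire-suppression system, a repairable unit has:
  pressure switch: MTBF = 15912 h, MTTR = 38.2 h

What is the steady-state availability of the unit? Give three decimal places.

A(pressure switch) = MTBF/(MTBF+MTTR) = 15912/(15912+38.2) = 0.998

0.998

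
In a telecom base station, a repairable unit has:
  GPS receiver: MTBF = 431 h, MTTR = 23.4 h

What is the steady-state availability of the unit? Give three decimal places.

0.949

A(GPS receiver) = MTBF/(MTBF+MTTR) = 431/(431+23.4) = 0.949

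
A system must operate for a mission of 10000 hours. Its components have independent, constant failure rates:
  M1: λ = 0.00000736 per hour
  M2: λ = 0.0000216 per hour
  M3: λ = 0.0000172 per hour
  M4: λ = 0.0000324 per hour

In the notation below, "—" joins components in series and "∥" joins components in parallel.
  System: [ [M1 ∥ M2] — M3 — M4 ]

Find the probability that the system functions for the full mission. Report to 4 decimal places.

R(M1) = exp(−0.00000736 × 10000) = 0.929043
R(M2) = exp(−0.0000216 × 10000) = 0.805735
R(M3) = exp(−0.0000172 × 10000) = 0.841979
R(M4) = exp(−0.0000324 × 10000) = 0.723250
Parallel (M1 and M2): 1 − (1 − 0.929043)(1 − 0.805735) = 0.986216
Series ([0.986216], M3, and M4): 0.986216 × 0.841979 × 0.723250 = 0.6006

0.6006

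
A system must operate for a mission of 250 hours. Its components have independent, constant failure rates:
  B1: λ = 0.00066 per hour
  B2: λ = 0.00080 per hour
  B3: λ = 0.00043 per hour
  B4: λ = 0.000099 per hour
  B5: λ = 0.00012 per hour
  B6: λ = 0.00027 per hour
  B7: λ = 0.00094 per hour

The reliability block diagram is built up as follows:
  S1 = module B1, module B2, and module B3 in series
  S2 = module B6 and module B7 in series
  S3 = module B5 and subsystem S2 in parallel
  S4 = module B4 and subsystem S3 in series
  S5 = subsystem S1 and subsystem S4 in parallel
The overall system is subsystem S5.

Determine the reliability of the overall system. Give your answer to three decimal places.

0.988

R(B1) = exp(−0.00066 × 250) = 0.84789
R(B2) = exp(−0.00080 × 250) = 0.81873
R(B3) = exp(−0.00043 × 250) = 0.89808
R(B4) = exp(−0.000099 × 250) = 0.97555
R(B5) = exp(−0.00012 × 250) = 0.97045
R(B6) = exp(−0.00027 × 250) = 0.93473
R(B7) = exp(−0.00094 × 250) = 0.79057
Series (B1, B2, and B3): 0.84789 × 0.81873 × 0.89808 = 0.62344
Series (B6 and B7): 0.93473 × 0.79057 = 0.73897
Parallel (B5 and [0.73897]): 1 − (1 − 0.97045)(1 − 0.73897) = 0.99229
Series (B4 and [0.99229]): 0.97555 × 0.99229 = 0.96803
Parallel ([0.62344] and [0.96803]): 1 − (1 − 0.62344)(1 − 0.96803) = 0.988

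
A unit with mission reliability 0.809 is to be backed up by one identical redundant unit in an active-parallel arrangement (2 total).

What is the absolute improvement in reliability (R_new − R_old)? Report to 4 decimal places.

0.1545

R_before = 0.809
R_after = 1 − (1 − 0.809)^2 = 0.9635
ΔR = 0.9635 − 0.809 = 0.1545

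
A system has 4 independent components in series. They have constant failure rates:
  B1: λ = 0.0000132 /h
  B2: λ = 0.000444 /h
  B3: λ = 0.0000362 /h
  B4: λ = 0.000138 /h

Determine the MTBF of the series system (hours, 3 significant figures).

1580

Series of exponential components: λ_sys = Σ λ_i
λ_sys = 0.0000132 + 0.000444 + 0.0000362 + 0.000138 = 6.3140e-04 /h
MTBF = 1 / λ_sys = 1580 h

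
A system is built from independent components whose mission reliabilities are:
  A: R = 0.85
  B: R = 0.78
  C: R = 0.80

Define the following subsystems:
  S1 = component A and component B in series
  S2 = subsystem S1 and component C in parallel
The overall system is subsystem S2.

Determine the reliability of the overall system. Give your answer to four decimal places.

Series (A and B): 0.850000 × 0.780000 = 0.663000
Parallel ([0.663000] and C): 1 − (1 − 0.663000)(1 − 0.800000) = 0.9326

0.9326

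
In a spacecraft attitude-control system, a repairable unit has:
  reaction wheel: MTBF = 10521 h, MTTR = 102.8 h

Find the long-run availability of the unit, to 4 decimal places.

0.9903

A(reaction wheel) = MTBF/(MTBF+MTTR) = 10521/(10521+102.8) = 0.9903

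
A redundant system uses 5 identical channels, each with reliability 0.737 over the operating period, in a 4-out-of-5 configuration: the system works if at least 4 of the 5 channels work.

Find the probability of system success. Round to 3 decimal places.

0.605

R = Σ_{i=4}^{5} C(5,i) p^i (1−p)^{5−i} with p = 0.737
C(5,4)·0.737^4·0.263^1 = 0.38797
C(5,5)·0.737^5·0.263^0 = 0.21744
Sum = 0.605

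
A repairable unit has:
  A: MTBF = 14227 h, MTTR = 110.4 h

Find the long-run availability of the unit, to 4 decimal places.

A(A) = MTBF/(MTBF+MTTR) = 14227/(14227+110.4) = 0.9923

0.9923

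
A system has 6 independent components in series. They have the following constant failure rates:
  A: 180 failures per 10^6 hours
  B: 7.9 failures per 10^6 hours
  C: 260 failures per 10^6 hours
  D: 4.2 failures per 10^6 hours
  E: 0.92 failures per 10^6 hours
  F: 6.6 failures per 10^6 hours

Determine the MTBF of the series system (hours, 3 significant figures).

2180

Series of exponential components: λ_sys = Σ λ_i
λ_sys = 0.00018 + 0.0000079 + 0.00026 + 0.0000042 + 0.00000092 + 0.0000066 = 4.5962e-04 /h
MTBF = 1 / λ_sys = 2180 h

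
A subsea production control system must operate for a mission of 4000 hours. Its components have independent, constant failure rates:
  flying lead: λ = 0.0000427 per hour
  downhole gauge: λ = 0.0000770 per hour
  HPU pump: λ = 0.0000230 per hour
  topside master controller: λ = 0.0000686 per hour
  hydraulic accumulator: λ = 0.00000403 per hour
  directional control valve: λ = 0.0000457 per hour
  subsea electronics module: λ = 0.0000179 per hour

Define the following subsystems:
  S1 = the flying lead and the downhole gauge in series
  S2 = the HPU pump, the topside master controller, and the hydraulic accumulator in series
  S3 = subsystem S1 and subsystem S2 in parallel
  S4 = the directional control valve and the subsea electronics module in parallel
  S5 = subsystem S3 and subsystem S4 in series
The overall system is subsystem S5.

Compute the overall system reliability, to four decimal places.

R(flying lead) = exp(−0.0000427 × 4000) = 0.842990
R(downhole gauge) = exp(−0.0000770 × 4000) = 0.734915
R(HPU pump) = exp(−0.0000230 × 4000) = 0.912105
R(topside master controller) = exp(−0.0000686 × 4000) = 0.760028
R(hydraulic accumulator) = exp(−0.00000403 × 4000) = 0.984009
R(directional control valve) = exp(−0.0000457 × 4000) = 0.832935
R(subsea electronics module) = exp(−0.0000179 × 4000) = 0.930903
Series (flying lead and downhole gauge): 0.842990 × 0.734915 = 0.619526
Series (HPU pump, topside master controller, and hydraulic accumulator): 0.912105 × 0.760028 × 0.984009 = 0.682140
Parallel ([0.619526] and [0.682140]): 1 − (1 − 0.619526)(1 − 0.682140) = 0.879063
Parallel (directional control valve and subsea electronics module): 1 − (1 − 0.832935)(1 − 0.930903) = 0.988456
Series ([0.879063] and [0.988456]): 0.879063 × 0.988456 = 0.8689

0.8689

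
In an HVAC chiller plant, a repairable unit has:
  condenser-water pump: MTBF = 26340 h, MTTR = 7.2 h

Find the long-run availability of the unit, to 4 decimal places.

A(condenser-water pump) = MTBF/(MTBF+MTTR) = 26340/(26340+7.2) = 0.9997

0.9997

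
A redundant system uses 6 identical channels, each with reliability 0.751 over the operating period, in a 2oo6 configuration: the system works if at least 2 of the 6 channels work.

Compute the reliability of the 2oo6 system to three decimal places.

0.995

R = Σ_{i=2}^{6} C(6,i) p^i (1−p)^{6−i} with p = 0.751
C(6,2)·0.751^2·0.249^4 = 0.03252
C(6,3)·0.751^3·0.249^3 = 0.13078
C(6,4)·0.751^4·0.249^2 = 0.29584
C(6,5)·0.751^5·0.249^1 = 0.35690
C(6,6)·0.751^6·0.249^0 = 0.17941
Sum = 0.995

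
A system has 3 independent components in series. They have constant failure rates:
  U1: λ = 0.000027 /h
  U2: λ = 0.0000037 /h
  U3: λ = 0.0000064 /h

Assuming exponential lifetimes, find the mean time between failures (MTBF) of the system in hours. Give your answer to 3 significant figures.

Series of exponential components: λ_sys = Σ λ_i
λ_sys = 0.000027 + 0.0000037 + 0.0000064 = 3.7100e-05 /h
MTBF = 1 / λ_sys = 27000 h

27000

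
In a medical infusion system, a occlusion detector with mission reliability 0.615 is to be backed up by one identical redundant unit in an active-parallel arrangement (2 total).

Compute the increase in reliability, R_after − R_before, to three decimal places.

0.237

R_before = 0.615
R_after = 1 − (1 − 0.615)^2 = 0.852
ΔR = 0.852 − 0.615 = 0.237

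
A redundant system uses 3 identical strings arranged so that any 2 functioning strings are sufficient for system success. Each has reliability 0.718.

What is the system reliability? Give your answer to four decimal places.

R = Σ_{i=2}^{3} C(3,i) p^i (1−p)^{3−i} with p = 0.718
C(3,2)·0.718^2·0.282^1 = 0.436133
C(3,3)·0.718^3·0.282^0 = 0.370146
Sum = 0.8063

0.8063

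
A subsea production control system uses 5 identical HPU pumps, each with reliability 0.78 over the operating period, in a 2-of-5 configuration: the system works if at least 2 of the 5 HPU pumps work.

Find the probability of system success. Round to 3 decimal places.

R = Σ_{i=2}^{5} C(5,i) p^i (1−p)^{5−i} with p = 0.78
C(5,2)·0.78^2·0.22^3 = 0.06478
C(5,3)·0.78^3·0.22^2 = 0.22968
C(5,4)·0.78^4·0.22^1 = 0.40717
C(5,5)·0.78^5·0.22^0 = 0.28872
Sum = 0.990

0.990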